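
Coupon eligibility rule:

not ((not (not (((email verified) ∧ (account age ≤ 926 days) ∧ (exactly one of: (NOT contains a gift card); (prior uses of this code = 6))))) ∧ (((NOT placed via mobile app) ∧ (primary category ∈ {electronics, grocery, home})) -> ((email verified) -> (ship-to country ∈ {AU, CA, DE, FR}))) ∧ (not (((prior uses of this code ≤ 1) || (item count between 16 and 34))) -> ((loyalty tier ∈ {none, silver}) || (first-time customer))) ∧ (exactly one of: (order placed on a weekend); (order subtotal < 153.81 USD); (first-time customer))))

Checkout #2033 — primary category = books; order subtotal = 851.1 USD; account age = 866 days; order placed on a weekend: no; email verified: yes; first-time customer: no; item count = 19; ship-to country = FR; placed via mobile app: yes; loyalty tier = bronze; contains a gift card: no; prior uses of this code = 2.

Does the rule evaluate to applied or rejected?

Atomic conditions:
  email verified: yes → true
  account age ≤ 926 days: 866 ≤ 926 is true
  NOT contains a gift card: no → true
  prior uses of this code = 6: 2 == 6 is false
  NOT placed via mobile app: yes → false
  primary category ∈ {electronics, grocery, home}: books is not in the set → false
  ship-to country ∈ {AU, CA, DE, FR}: FR is in the set → true
  prior uses of this code ≤ 1: 2 ≤ 1 is false
  item count between 16 and 34: 19 in [16, 34] is true
  loyalty tier ∈ {none, silver}: bronze is not in the set → false
  first-time customer: no → false
  order placed on a weekend: no → false
  order subtotal < 153.81 USD: 851.1 < 153.81 is false
Combine:
[1.1.1.1.3] exactly-one(true, false) = true
[1.1.1.1] true AND true AND true = true
[1.1.1] NOT true = false
[1.1] NOT false = true
[1.2.1] false AND false = false
[1.2.2] true → true = true
[1.2] false → true (antecedent false ⇒ implication holds) = true
[1.3.1.1] false OR true = true
[1.3.1] NOT true = false
[1.3.2] false OR false = false
[1.3] false → false (antecedent false ⇒ implication holds) = true
[1.4] exactly-one(false, false, false) = false
[1] true AND true AND true AND false = false
[root] NOT false = true
Overall: true → applied

Applied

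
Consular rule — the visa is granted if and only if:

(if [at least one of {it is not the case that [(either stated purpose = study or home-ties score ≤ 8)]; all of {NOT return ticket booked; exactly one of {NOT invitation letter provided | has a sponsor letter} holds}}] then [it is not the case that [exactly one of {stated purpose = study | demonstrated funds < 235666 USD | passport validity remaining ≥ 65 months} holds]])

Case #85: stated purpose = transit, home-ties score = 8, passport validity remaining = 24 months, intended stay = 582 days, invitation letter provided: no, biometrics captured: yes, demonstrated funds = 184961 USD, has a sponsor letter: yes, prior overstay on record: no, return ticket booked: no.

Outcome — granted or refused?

Granted

Atomic conditions:
  stated purpose = study: transit == study is false
  home-ties score ≤ 8: 8 ≤ 8 is true
  NOT return ticket booked: no → true
  NOT invitation letter provided: no → true
  has a sponsor letter: yes → true
  demonstrated funds < 235666 USD: 184961 < 235666 is true
  passport validity remaining ≥ 65 months: 24 ≥ 65 is false
Combine:
[1.1.1] false OR true = true
[1.1] NOT true = false
[1.2.2] exactly-one(true, true) = false
[1.2] true AND false = false
[1] false OR false = false
[2.1] exactly-one(false, true, false) = true
[2] NOT true = false
[root] false → false (antecedent false ⇒ implication holds) = true
Overall: true → granted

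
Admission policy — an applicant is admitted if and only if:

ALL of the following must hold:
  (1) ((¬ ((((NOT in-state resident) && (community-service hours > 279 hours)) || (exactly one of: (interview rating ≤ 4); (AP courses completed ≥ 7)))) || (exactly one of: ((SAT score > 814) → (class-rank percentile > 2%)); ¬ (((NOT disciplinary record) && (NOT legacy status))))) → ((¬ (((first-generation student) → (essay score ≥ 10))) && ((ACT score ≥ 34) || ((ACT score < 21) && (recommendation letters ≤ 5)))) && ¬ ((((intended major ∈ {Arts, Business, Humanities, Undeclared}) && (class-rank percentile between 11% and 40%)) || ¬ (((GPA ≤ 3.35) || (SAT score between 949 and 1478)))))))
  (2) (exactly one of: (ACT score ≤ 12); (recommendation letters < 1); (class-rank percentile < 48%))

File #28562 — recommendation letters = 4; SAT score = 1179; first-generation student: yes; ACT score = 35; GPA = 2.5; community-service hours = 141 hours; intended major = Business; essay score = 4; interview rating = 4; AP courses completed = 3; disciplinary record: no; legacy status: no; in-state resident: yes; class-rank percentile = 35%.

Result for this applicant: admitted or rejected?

Rejected

Atomic conditions:
  NOT in-state resident: yes → false
  community-service hours > 279 hours: 141 > 279 is false
  interview rating ≤ 4: 4 ≤ 4 is true
  AP courses completed ≥ 7: 3 ≥ 7 is false
  SAT score > 814: 1179 > 814 is true
  class-rank percentile > 2%: 35 > 2 is true
  NOT disciplinary record: no → true
  NOT legacy status: no → true
  first-generation student: yes → true
  essay score ≥ 10: 4 ≥ 10 is false
  ACT score ≥ 34: 35 ≥ 34 is true
  ACT score < 21: 35 < 21 is false
  recommendation letters ≤ 5: 4 ≤ 5 is true
  intended major ∈ {Arts, Business, Humanities, Undeclared}: Business is in the set → true
  class-rank percentile between 11% and 40%: 35 in [11, 40] is true
  GPA ≤ 3.35: 2.5 ≤ 3.35 is true
  SAT score between 949 and 1478: 1179 in [949, 1478] is true
  ACT score ≤ 12: 35 ≤ 12 is false
  recommendation letters < 1: 4 < 1 is false
  class-rank percentile < 48%: 35 < 48 is true
Combine:
[1.1.1.1.1] false AND false = false
[1.1.1.1.2] exactly-one(true, false) = true
[1.1.1.1] false OR true = true
[1.1.1] NOT true = false
[1.1.2.1] true → true = true
[1.1.2.2.1] true AND true = true
[1.1.2.2] NOT true = false
[1.1.2] exactly-one(true, false) = true
[1.1] false OR true = true
[1.2.1.1.1] true → false = false
[1.2.1.1] NOT false = true
[1.2.1.2.2] false AND true = false
[1.2.1.2] true OR false = true
[1.2.1] true AND true = true
[1.2.2.1.1] true AND true = true
[1.2.2.1.2.1] true OR true = true
[1.2.2.1.2] NOT true = false
[1.2.2.1] true OR false = true
[1.2.2] NOT true = false
[1.2] true AND false = false
[1] true → false = false
[2] exactly-one(false, false, true) = true
[root] false AND true = false
Overall: false → rejected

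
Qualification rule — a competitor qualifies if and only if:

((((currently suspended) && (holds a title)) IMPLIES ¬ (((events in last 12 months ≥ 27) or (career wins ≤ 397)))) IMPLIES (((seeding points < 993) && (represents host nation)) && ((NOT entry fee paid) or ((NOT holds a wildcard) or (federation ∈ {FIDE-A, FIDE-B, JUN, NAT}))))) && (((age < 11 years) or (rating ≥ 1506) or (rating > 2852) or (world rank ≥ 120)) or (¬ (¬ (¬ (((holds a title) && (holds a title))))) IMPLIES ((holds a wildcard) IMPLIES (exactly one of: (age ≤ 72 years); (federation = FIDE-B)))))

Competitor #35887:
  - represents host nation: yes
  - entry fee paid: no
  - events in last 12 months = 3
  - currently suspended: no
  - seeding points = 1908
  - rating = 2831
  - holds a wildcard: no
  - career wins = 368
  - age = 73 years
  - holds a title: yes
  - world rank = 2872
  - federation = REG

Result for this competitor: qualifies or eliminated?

Eliminated

Atomic conditions:
  currently suspended: no → false
  holds a title: yes → true
  events in last 12 months ≥ 27: 3 ≥ 27 is false
  career wins ≤ 397: 368 ≤ 397 is true
  seeding points < 993: 1908 < 993 is false
  represents host nation: yes → true
  NOT entry fee paid: no → true
  NOT holds a wildcard: no → true
  federation ∈ {FIDE-A, FIDE-B, JUN, NAT}: REG is not in the set → false
  age < 11 years: 73 < 11 is false
  rating ≥ 1506: 2831 ≥ 1506 is true
  rating > 2852: 2831 > 2852 is false
  world rank ≥ 120: 2872 ≥ 120 is true
  holds a wildcard: no → false
  age ≤ 72 years: 73 ≤ 72 is false
  federation = FIDE-B: REG == FIDE-B is false
Combine:
[1.1.1] false AND true = false
[1.1.2.1] false OR true = true
[1.1.2] NOT true = false
[1.1] false → false (antecedent false ⇒ implication holds) = true
[1.2.1] false AND true = false
[1.2.2.2] true OR false = true
[1.2.2] true OR true = true
[1.2] false AND true = false
[1] true → false = false
[2.1] false OR true OR false OR true = true
[2.2.1.1.1.1] true AND true = true
[2.2.1.1.1] NOT true = false
[2.2.1.1] NOT false = true
[2.2.1] NOT true = false
[2.2.2.2] exactly-one(false, false) = false
[2.2.2] false → false (antecedent false ⇒ implication holds) = true
[2.2] false → true (antecedent false ⇒ implication holds) = true
[2] true OR true = true
[root] false AND true = false
Overall: false → eliminated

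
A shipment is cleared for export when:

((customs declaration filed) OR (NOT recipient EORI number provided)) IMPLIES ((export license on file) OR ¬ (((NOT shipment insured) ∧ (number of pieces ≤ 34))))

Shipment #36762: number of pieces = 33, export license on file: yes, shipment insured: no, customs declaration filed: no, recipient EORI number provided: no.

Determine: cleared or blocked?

Cleared

Atomic conditions:
  customs declaration filed: no → false
  NOT recipient EORI number provided: no → true
  export license on file: yes → true
  NOT shipment insured: no → true
  number of pieces ≤ 34: 33 ≤ 34 is true
Combine:
[1] false OR true = true
[2.2.1] true AND true = true
[2.2] NOT true = false
[2] true OR false = true
[root] true → true = true
Overall: true → cleared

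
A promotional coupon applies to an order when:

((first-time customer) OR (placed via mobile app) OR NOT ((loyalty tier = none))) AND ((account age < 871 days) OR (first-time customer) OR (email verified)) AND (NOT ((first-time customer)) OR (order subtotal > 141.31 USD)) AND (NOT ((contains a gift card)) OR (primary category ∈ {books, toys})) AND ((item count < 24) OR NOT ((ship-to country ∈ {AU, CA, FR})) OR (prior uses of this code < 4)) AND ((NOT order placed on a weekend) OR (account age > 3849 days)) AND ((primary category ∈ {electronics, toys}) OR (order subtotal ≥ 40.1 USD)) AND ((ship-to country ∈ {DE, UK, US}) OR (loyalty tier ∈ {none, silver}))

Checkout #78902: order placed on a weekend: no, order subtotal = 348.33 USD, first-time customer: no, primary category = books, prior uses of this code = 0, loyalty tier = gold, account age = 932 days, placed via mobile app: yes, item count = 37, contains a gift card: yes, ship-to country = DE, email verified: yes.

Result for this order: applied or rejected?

Applied

Atomic conditions:
  first-time customer: no → false
  placed via mobile app: yes → true
  loyalty tier = none: gold == none is false
  account age < 871 days: 932 < 871 is false
  email verified: yes → true
  order subtotal > 141.31 USD: 348.33 > 141.31 is true
  contains a gift card: yes → true
  primary category ∈ {books, toys}: books is in the set → true
  item count < 24: 37 < 24 is false
  ship-to country ∈ {AU, CA, FR}: DE is not in the set → false
  prior uses of this code < 4: 0 < 4 is true
  NOT order placed on a weekend: no → true
  account age > 3849 days: 932 > 3849 is false
  primary category ∈ {electronics, toys}: books is not in the set → false
  order subtotal ≥ 40.1 USD: 348.33 ≥ 40.1 is true
  ship-to country ∈ {DE, UK, US}: DE is in the set → true
  loyalty tier ∈ {none, silver}: gold is not in the set → false
Combine:
[1.3] NOT false = true
[1] false OR true OR true = true
[2] false OR false OR true = true
[3.1] NOT false = true
[3] true OR true = true
[4.1] NOT true = false
[4] false OR true = true
[5.2] NOT false = true
[5] false OR true OR true = true
[6] true OR false = true
[7] false OR true = true
[8] true OR false = true
[root] true AND true AND true AND true AND true AND true AND true AND true = true
Overall: true → applied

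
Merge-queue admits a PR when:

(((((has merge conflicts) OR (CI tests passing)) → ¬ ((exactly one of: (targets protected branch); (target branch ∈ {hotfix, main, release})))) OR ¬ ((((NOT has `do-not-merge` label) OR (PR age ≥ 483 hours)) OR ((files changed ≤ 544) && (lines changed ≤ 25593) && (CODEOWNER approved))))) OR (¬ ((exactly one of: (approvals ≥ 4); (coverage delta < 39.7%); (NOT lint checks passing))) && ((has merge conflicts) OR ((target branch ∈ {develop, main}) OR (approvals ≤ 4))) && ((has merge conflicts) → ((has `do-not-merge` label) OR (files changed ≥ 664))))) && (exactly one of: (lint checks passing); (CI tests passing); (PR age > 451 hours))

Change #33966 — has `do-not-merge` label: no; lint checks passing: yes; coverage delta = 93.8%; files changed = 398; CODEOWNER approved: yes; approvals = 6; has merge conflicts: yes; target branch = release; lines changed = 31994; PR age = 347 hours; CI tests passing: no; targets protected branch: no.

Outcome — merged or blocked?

Atomic conditions:
  has merge conflicts: yes → true
  CI tests passing: no → false
  targets protected branch: no → false
  target branch ∈ {hotfix, main, release}: release is in the set → true
  NOT has `do-not-merge` label: no → true
  PR age ≥ 483 hours: 347 ≥ 483 is false
  files changed ≤ 544: 398 ≤ 544 is true
  lines changed ≤ 25593: 31994 ≤ 25593 is false
  CODEOWNER approved: yes → true
  approvals ≥ 4: 6 ≥ 4 is true
  coverage delta < 39.7%: 93.8 < 39.7 is false
  NOT lint checks passing: yes → false
  target branch ∈ {develop, main}: release is not in the set → false
  approvals ≤ 4: 6 ≤ 4 is false
  has `do-not-merge` label: no → false
  files changed ≥ 664: 398 ≥ 664 is false
  lint checks passing: yes → true
  PR age > 451 hours: 347 > 451 is false
Combine:
[1.1.1.1] true OR false = true
[1.1.1.2.1] exactly-one(false, true) = true
[1.1.1.2] NOT true = false
[1.1.1] true → false = false
[1.1.2.1.1] true OR false = true
[1.1.2.1.2] true AND false AND true = false
[1.1.2.1] true OR false = true
[1.1.2] NOT true = false
[1.1] false OR false = false
[1.2.1.1] exactly-one(true, false, false) = true
[1.2.1] NOT true = false
[1.2.2.2] false OR false = false
[1.2.2] true OR false = true
[1.2.3.2] false OR false = false
[1.2.3] true → false = false
[1.2] false AND true AND false = false
[1] false OR false = false
[2] exactly-one(true, false, false) = true
[root] false AND true = false
Overall: false → blocked

Blocked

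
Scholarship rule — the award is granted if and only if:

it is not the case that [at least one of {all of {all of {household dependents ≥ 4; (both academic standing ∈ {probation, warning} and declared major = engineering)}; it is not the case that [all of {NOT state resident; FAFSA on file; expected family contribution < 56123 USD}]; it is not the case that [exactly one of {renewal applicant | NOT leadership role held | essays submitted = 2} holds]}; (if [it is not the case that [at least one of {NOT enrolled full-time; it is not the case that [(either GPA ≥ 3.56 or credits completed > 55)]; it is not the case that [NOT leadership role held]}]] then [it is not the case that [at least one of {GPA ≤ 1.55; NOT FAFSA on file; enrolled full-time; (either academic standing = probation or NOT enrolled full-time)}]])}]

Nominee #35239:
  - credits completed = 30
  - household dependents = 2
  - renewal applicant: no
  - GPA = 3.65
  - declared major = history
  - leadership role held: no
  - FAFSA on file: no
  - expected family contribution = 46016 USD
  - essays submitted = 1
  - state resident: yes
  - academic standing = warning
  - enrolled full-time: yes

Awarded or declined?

Awarded

Atomic conditions:
  household dependents ≥ 4: 2 ≥ 4 is false
  academic standing ∈ {probation, warning}: warning is in the set → true
  declared major = engineering: history == engineering is false
  NOT state resident: yes → false
  FAFSA on file: no → false
  expected family contribution < 56123 USD: 46016 < 56123 is true
  renewal applicant: no → false
  NOT leadership role held: no → true
  essays submitted = 2: 1 == 2 is false
  NOT enrolled full-time: yes → false
  GPA ≥ 3.56: 3.65 ≥ 3.56 is true
  credits completed > 55: 30 > 55 is false
  GPA ≤ 1.55: 3.65 ≤ 1.55 is false
  NOT FAFSA on file: no → true
  enrolled full-time: yes → true
  academic standing = probation: warning == probation is false
Combine:
[1.1.1.2] true AND false = false
[1.1.1] false AND false = false
[1.1.2.1] false AND false AND true = false
[1.1.2] NOT false = true
[1.1.3.1] exactly-one(false, true, false) = true
[1.1.3] NOT true = false
[1.1] false AND true AND false = false
[1.2.1.1.2.1] true OR false = true
[1.2.1.1.2] NOT true = false
[1.2.1.1.3] NOT true = false
[1.2.1.1] false OR false OR false = false
[1.2.1] NOT false = true
[1.2.2.1.4] false OR false = false
[1.2.2.1] false OR true OR true OR false = true
[1.2.2] NOT true = false
[1.2] true → false = false
[1] false OR false = false
[root] NOT false = true
Overall: true → awarded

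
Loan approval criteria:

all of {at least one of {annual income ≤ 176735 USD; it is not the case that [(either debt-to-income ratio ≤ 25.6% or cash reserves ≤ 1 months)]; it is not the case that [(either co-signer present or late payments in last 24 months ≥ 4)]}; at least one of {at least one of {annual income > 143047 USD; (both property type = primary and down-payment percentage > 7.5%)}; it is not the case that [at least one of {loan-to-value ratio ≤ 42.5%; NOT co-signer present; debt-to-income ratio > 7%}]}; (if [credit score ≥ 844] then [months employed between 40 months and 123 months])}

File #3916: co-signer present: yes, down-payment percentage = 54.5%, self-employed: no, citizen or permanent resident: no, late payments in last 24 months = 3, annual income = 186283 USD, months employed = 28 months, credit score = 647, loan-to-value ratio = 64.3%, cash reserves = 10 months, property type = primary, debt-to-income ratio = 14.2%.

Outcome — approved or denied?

Denied

Atomic conditions:
  annual income ≤ 176735 USD: 186283 ≤ 176735 is false
  debt-to-income ratio ≤ 25.6%: 14.2 ≤ 25.6 is true
  cash reserves ≤ 1 months: 10 ≤ 1 is false
  co-signer present: yes → true
  late payments in last 24 months ≥ 4: 3 ≥ 4 is false
  annual income > 143047 USD: 186283 > 143047 is true
  property type = primary: primary == primary is true
  down-payment percentage > 7.5%: 54.5 > 7.5 is true
  loan-to-value ratio ≤ 42.5%: 64.3 ≤ 42.5 is false
  NOT co-signer present: yes → false
  debt-to-income ratio > 7%: 14.2 > 7 is true
  credit score ≥ 844: 647 ≥ 844 is false
  months employed between 40 months and 123 months: 28 in [40, 123] is false
Combine:
[1.2.1] true OR false = true
[1.2] NOT true = false
[1.3.1] true OR false = true
[1.3] NOT true = false
[1] false OR false OR false = false
[2.1.2] true AND true = true
[2.1] true OR true = true
[2.2.1] false OR false OR true = true
[2.2] NOT true = false
[2] true OR false = true
[3] false → false (antecedent false ⇒ implication holds) = true
[root] false AND true AND true = false
Overall: false → denied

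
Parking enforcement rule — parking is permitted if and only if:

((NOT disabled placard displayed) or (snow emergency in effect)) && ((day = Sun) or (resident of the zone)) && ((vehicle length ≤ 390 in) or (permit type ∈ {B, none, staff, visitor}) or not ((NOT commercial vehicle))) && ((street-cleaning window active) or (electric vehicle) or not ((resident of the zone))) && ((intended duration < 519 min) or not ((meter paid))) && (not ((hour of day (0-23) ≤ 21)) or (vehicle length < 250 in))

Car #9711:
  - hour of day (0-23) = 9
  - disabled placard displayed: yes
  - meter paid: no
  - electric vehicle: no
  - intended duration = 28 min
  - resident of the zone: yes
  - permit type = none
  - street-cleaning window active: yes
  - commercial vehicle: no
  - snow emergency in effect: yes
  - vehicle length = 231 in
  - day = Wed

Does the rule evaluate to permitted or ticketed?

Atomic conditions:
  NOT disabled placard displayed: yes → false
  snow emergency in effect: yes → true
  day = Sun: Wed == Sun is false
  resident of the zone: yes → true
  vehicle length ≤ 390 in: 231 ≤ 390 is true
  permit type ∈ {B, none, staff, visitor}: none is in the set → true
  NOT commercial vehicle: no → true
  street-cleaning window active: yes → true
  electric vehicle: no → false
  intended duration < 519 min: 28 < 519 is true
  meter paid: no → false
  hour of day (0-23) ≤ 21: 9 ≤ 21 is true
  vehicle length < 250 in: 231 < 250 is true
Combine:
[1] false OR true = true
[2] false OR true = true
[3.3] NOT true = false
[3] true OR true OR false = true
[4.3] NOT true = false
[4] true OR false OR false = true
[5.2] NOT false = true
[5] true OR true = true
[6.1] NOT true = false
[6] false OR true = true
[root] true AND true AND true AND true AND true AND true = true
Overall: true → permitted

Permitted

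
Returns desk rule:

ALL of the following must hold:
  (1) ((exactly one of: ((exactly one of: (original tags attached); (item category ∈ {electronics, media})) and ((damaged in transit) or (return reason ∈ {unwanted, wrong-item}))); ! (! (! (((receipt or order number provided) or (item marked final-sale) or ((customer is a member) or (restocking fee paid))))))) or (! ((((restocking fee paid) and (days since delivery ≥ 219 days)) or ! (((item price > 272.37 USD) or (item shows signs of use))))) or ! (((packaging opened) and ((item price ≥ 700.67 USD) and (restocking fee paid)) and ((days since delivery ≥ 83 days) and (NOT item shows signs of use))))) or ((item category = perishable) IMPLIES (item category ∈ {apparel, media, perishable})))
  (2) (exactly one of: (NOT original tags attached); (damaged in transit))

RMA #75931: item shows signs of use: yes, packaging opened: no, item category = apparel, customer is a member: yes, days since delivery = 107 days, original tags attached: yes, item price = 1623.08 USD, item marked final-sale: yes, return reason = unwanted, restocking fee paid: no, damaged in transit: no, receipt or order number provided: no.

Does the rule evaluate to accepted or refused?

Atomic conditions:
  original tags attached: yes → true
  item category ∈ {electronics, media}: apparel is not in the set → false
  damaged in transit: no → false
  return reason ∈ {unwanted, wrong-item}: unwanted is in the set → true
  receipt or order number provided: no → false
  item marked final-sale: yes → true
  customer is a member: yes → true
  restocking fee paid: no → false
  days since delivery ≥ 219 days: 107 ≥ 219 is false
  item price > 272.37 USD: 1623.08 > 272.37 is true
  item shows signs of use: yes → true
  packaging opened: no → false
  item price ≥ 700.67 USD: 1623.08 ≥ 700.67 is true
  days since delivery ≥ 83 days: 107 ≥ 83 is true
  NOT item shows signs of use: yes → false
  item category = perishable: apparel == perishable is false
  item category ∈ {apparel, media, perishable}: apparel is in the set → true
  NOT original tags attached: yes → false
Combine:
[1.1.1.1] exactly-one(true, false) = true
[1.1.1.2] false OR true = true
[1.1.1] true AND true = true
[1.1.2.1.1.1.3] true OR false = true
[1.1.2.1.1.1] false OR true OR true = true
[1.1.2.1.1] NOT true = false
[1.1.2.1] NOT false = true
[1.1.2] NOT true = false
[1.1] exactly-one(true, false) = true
[1.2.1.1.1] false AND false = false
[1.2.1.1.2.1] true OR true = true
[1.2.1.1.2] NOT true = false
[1.2.1.1] false OR false = false
[1.2.1] NOT false = true
[1.2.2.1.2] true AND false = false
[1.2.2.1.3] true AND false = false
[1.2.2.1] false AND false AND false = false
[1.2.2] NOT false = true
[1.2] true OR true = true
[1.3] false → true (antecedent false ⇒ implication holds) = true
[1] true OR true OR true = true
[2] exactly-one(false, false) = false
[root] true AND false = false
Overall: false → refused

Refused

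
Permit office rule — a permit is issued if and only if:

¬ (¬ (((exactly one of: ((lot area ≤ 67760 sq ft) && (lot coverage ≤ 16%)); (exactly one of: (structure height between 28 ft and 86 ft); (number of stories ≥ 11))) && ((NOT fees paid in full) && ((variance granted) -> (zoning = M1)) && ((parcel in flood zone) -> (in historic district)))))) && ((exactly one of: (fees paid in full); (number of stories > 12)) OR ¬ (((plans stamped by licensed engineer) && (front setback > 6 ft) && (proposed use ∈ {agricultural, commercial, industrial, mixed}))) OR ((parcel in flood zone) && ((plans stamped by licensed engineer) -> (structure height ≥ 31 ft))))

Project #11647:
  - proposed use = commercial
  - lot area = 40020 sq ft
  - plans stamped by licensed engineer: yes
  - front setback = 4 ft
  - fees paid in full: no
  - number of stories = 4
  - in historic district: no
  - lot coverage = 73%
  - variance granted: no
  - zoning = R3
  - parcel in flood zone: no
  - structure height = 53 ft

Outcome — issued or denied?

Issued

Atomic conditions:
  lot area ≤ 67760 sq ft: 40020 ≤ 67760 is true
  lot coverage ≤ 16%: 73 ≤ 16 is false
  structure height between 28 ft and 86 ft: 53 in [28, 86] is true
  number of stories ≥ 11: 4 ≥ 11 is false
  NOT fees paid in full: no → true
  variance granted: no → false
  zoning = M1: R3 == M1 is false
  parcel in flood zone: no → false
  in historic district: no → false
  fees paid in full: no → false
  number of stories > 12: 4 > 12 is false
  plans stamped by licensed engineer: yes → true
  front setback > 6 ft: 4 > 6 is false
  proposed use ∈ {agricultural, commercial, industrial, mixed}: commercial is in the set → true
  structure height ≥ 31 ft: 53 ≥ 31 is true
Combine:
[1.1.1.1.1] true AND false = false
[1.1.1.1.2] exactly-one(true, false) = true
[1.1.1.1] exactly-one(false, true) = true
[1.1.1.2.2] false → false (antecedent false ⇒ implication holds) = true
[1.1.1.2.3] false → false (antecedent false ⇒ implication holds) = true
[1.1.1.2] true AND true AND true = true
[1.1.1] true AND true = true
[1.1] NOT true = false
[1] NOT false = true
[2.1] exactly-one(false, false) = false
[2.2.1] true AND false AND true = false
[2.2] NOT false = true
[2.3.2] true → true = true
[2.3] false AND true = false
[2] false OR true OR false = true
[root] true AND true = true
Overall: true → issued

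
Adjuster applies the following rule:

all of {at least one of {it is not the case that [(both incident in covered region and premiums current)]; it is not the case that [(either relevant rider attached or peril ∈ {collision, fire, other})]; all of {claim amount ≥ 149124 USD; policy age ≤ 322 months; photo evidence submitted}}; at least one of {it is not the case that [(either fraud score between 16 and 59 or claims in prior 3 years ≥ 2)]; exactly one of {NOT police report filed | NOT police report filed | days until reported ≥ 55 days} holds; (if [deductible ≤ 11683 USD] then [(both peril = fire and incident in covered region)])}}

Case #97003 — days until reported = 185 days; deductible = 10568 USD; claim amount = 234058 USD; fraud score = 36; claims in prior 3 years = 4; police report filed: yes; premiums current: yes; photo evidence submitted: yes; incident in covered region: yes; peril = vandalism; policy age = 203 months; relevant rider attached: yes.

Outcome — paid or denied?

Paid

Atomic conditions:
  incident in covered region: yes → true
  premiums current: yes → true
  relevant rider attached: yes → true
  peril ∈ {collision, fire, other}: vandalism is not in the set → false
  claim amount ≥ 149124 USD: 234058 ≥ 149124 is true
  policy age ≤ 322 months: 203 ≤ 322 is true
  photo evidence submitted: yes → true
  fraud score between 16 and 59: 36 in [16, 59] is true
  claims in prior 3 years ≥ 2: 4 ≥ 2 is true
  NOT police report filed: yes → false
  days until reported ≥ 55 days: 185 ≥ 55 is true
  deductible ≤ 11683 USD: 10568 ≤ 11683 is true
  peril = fire: vandalism == fire is false
Combine:
[1.1.1] true AND true = true
[1.1] NOT true = false
[1.2.1] true OR false = true
[1.2] NOT true = false
[1.3] true AND true AND true = true
[1] false OR false OR true = true
[2.1.1] true OR true = true
[2.1] NOT true = false
[2.2] exactly-one(false, false, true) = true
[2.3.2] false AND true = false
[2.3] true → false = false
[2] false OR true OR false = true
[root] true AND true = true
Overall: true → paid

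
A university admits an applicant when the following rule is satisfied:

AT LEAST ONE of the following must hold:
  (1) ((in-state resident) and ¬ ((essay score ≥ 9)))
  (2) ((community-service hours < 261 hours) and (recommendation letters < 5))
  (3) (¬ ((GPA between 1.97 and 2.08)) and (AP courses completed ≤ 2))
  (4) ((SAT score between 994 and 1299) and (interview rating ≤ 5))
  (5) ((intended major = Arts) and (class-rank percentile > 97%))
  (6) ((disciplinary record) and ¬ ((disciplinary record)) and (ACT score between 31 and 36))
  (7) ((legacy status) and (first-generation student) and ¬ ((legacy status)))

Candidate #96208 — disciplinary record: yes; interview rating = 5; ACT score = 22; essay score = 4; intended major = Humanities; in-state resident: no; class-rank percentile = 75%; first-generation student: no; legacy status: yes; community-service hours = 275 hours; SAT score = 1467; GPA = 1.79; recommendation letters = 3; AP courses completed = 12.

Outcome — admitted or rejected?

Atomic conditions:
  in-state resident: no → false
  essay score ≥ 9: 4 ≥ 9 is false
  community-service hours < 261 hours: 275 < 261 is false
  recommendation letters < 5: 3 < 5 is true
  GPA between 1.97 and 2.08: 1.79 in [1.97, 2.08] is false
  AP courses completed ≤ 2: 12 ≤ 2 is false
  SAT score between 994 and 1299: 1467 in [994, 1299] is false
  interview rating ≤ 5: 5 ≤ 5 is true
  intended major = Arts: Humanities == Arts is false
  class-rank percentile > 97%: 75 > 97 is false
  disciplinary record: yes → true
  ACT score between 31 and 36: 22 in [31, 36] is false
  legacy status: yes → true
  first-generation student: no → false
Combine:
[1.2] NOT false = true
[1] false AND true = false
[2] false AND true = false
[3.1] NOT false = true
[3] true AND false = false
[4] false AND true = false
[5] false AND false = false
[6.2] NOT true = false
[6] true AND false AND false = false
[7.3] NOT true = false
[7] true AND false AND false = false
[root] false OR false OR false OR false OR false OR false OR false = false
Overall: false → rejected

Rejected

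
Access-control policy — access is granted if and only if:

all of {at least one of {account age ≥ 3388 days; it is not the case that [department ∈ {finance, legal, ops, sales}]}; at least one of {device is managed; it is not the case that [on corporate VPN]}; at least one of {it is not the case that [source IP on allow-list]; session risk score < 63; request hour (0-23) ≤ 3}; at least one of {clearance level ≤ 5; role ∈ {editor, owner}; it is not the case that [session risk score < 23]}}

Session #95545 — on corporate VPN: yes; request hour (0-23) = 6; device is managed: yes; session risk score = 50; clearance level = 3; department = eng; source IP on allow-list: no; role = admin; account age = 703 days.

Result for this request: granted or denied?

Granted

Atomic conditions:
  account age ≥ 3388 days: 703 ≥ 3388 is false
  department ∈ {finance, legal, ops, sales}: eng is not in the set → false
  device is managed: yes → true
  on corporate VPN: yes → true
  source IP on allow-list: no → false
  session risk score < 63: 50 < 63 is true
  request hour (0-23) ≤ 3: 6 ≤ 3 is false
  clearance level ≤ 5: 3 ≤ 5 is true
  role ∈ {editor, owner}: admin is not in the set → false
  session risk score < 23: 50 < 23 is false
Combine:
[1.2] NOT false = true
[1] false OR true = true
[2.2] NOT true = false
[2] true OR false = true
[3.1] NOT false = true
[3] true OR true OR false = true
[4.3] NOT false = true
[4] true OR false OR true = true
[root] true AND true AND true AND true = true
Overall: true → granted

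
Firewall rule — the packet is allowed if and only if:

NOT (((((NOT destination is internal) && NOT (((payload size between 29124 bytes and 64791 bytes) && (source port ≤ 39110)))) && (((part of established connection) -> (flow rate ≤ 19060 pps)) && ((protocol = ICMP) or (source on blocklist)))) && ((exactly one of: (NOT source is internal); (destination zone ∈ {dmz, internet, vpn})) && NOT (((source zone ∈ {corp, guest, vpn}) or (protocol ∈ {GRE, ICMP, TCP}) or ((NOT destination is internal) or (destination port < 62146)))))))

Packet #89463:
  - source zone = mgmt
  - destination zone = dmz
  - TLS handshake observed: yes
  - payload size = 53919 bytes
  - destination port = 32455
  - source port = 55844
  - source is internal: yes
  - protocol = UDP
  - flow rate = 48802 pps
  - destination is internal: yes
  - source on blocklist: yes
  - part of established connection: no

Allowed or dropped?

Atomic conditions:
  NOT destination is internal: yes → false
  payload size between 29124 bytes and 64791 bytes: 53919 in [29124, 64791] is true
  source port ≤ 39110: 55844 ≤ 39110 is false
  part of established connection: no → false
  flow rate ≤ 19060 pps: 48802 ≤ 19060 is false
  protocol = ICMP: UDP == ICMP is false
  source on blocklist: yes → true
  NOT source is internal: yes → false
  destination zone ∈ {dmz, internet, vpn}: dmz is in the set → true
  source zone ∈ {corp, guest, vpn}: mgmt is not in the set → false
  protocol ∈ {GRE, ICMP, TCP}: UDP is not in the set → false
  destination port < 62146: 32455 < 62146 is true
Combine:
[1.1.1.2.1] true AND false = false
[1.1.1.2] NOT false = true
[1.1.1] false AND true = false
[1.1.2.1] false → false (antecedent false ⇒ implication holds) = true
[1.1.2.2] false OR true = true
[1.1.2] true AND true = true
[1.1] false AND true = false
[1.2.1] exactly-one(false, true) = true
[1.2.2.1.3] false OR true = true
[1.2.2.1] false OR false OR true = true
[1.2.2] NOT true = false
[1.2] true AND false = false
[1] false AND false = false
[root] NOT false = true
Overall: true → allowed

Allowed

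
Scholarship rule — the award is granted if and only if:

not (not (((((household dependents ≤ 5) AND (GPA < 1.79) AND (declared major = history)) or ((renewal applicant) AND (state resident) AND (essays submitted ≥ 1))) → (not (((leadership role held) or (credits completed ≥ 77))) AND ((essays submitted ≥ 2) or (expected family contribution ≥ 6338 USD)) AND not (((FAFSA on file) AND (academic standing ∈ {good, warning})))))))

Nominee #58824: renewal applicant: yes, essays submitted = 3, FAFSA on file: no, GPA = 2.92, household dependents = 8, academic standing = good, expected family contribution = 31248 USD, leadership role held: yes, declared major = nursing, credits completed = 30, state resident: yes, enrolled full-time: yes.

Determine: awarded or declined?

Atomic conditions:
  household dependents ≤ 5: 8 ≤ 5 is false
  GPA < 1.79: 2.92 < 1.79 is false
  declared major = history: nursing == history is false
  renewal applicant: yes → true
  state resident: yes → true
  essays submitted ≥ 1: 3 ≥ 1 is true
  leadership role held: yes → true
  credits completed ≥ 77: 30 ≥ 77 is false
  essays submitted ≥ 2: 3 ≥ 2 is true
  expected family contribution ≥ 6338 USD: 31248 ≥ 6338 is true
  FAFSA on file: no → false
  academic standing ∈ {good, warning}: good is in the set → true
Combine:
[1.1.1.1] false AND false AND false = false
[1.1.1.2] true AND true AND true = true
[1.1.1] false OR true = true
[1.1.2.1.1] true OR false = true
[1.1.2.1] NOT true = false
[1.1.2.2] true OR true = true
[1.1.2.3.1] false AND true = false
[1.1.2.3] NOT false = true
[1.1.2] false AND true AND true = false
[1.1] true → false = false
[1] NOT false = true
[root] NOT true = false
Overall: false → declined

Declined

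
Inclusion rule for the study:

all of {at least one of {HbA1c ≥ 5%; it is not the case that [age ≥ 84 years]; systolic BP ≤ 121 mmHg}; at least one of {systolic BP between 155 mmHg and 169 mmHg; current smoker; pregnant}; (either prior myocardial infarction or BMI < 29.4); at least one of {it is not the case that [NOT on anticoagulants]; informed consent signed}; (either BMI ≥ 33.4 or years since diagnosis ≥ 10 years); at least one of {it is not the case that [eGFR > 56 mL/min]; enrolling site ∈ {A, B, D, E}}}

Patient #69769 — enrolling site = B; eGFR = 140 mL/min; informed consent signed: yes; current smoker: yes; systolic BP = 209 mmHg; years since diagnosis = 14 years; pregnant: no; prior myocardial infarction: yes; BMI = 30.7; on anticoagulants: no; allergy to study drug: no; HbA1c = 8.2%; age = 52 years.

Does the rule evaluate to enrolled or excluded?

Atomic conditions:
  HbA1c ≥ 5%: 8.2 ≥ 5 is true
  age ≥ 84 years: 52 ≥ 84 is false
  systolic BP ≤ 121 mmHg: 209 ≤ 121 is false
  systolic BP between 155 mmHg and 169 mmHg: 209 in [155, 169] is false
  current smoker: yes → true
  pregnant: no → false
  prior myocardial infarction: yes → true
  BMI < 29.4: 30.7 < 29.4 is false
  NOT on anticoagulants: no → true
  informed consent signed: yes → true
  BMI ≥ 33.4: 30.7 ≥ 33.4 is false
  years since diagnosis ≥ 10 years: 14 ≥ 10 is true
  eGFR > 56 mL/min: 140 > 56 is true
  enrolling site ∈ {A, B, D, E}: B is in the set → true
Combine:
[1.2] NOT false = true
[1] true OR true OR false = true
[2] false OR true OR false = true
[3] true OR false = true
[4.1] NOT true = false
[4] false OR true = true
[5] false OR true = true
[6.1] NOT true = false
[6] false OR true = true
[root] true AND true AND true AND true AND true AND true = true
Overall: true → enrolled

Enrolled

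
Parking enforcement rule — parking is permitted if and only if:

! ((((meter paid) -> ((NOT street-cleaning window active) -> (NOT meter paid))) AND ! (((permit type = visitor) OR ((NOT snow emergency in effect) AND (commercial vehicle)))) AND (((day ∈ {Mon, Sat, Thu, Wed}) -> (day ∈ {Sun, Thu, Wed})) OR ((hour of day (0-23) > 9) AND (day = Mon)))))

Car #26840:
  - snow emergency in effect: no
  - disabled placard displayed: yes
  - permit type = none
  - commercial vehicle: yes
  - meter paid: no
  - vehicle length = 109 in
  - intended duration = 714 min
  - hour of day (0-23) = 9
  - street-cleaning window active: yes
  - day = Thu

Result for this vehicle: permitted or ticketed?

Permitted

Atomic conditions:
  meter paid: no → false
  NOT street-cleaning window active: yes → false
  NOT meter paid: no → true
  permit type = visitor: none == visitor is false
  NOT snow emergency in effect: no → true
  commercial vehicle: yes → true
  day ∈ {Mon, Sat, Thu, Wed}: Thu is in the set → true
  day ∈ {Sun, Thu, Wed}: Thu is in the set → true
  hour of day (0-23) > 9: 9 > 9 is false
  day = Mon: Thu == Mon is false
Combine:
[1.1.2] false → true (antecedent false ⇒ implication holds) = true
[1.1] false → true (antecedent false ⇒ implication holds) = true
[1.2.1.2] true AND true = true
[1.2.1] false OR true = true
[1.2] NOT true = false
[1.3.1] true → true = true
[1.3.2] false AND false = false
[1.3] true OR false = true
[1] true AND false AND true = false
[root] NOT false = true
Overall: true → permitted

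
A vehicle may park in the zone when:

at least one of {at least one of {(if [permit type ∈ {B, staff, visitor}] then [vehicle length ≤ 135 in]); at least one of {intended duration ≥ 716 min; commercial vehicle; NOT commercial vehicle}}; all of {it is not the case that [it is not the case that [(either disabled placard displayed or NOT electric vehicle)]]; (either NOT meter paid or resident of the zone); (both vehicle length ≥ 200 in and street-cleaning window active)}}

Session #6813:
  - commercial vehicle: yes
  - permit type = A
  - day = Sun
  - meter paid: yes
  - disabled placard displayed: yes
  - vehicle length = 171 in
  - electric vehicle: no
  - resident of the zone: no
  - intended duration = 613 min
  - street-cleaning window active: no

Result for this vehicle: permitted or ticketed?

Permitted

Atomic conditions:
  permit type ∈ {B, staff, visitor}: A is not in the set → false
  vehicle length ≤ 135 in: 171 ≤ 135 is false
  intended duration ≥ 716 min: 613 ≥ 716 is false
  commercial vehicle: yes → true
  NOT commercial vehicle: yes → false
  disabled placard displayed: yes → true
  NOT electric vehicle: no → true
  NOT meter paid: yes → false
  resident of the zone: no → false
  vehicle length ≥ 200 in: 171 ≥ 200 is false
  street-cleaning window active: no → false
Combine:
[1.1] false → false (antecedent false ⇒ implication holds) = true
[1.2] false OR true OR false = true
[1] true OR true = true
[2.1.1.1] true OR true = true
[2.1.1] NOT true = false
[2.1] NOT false = true
[2.2] false OR false = false
[2.3] false AND false = false
[2] true AND false AND false = false
[root] true OR false = true
Overall: true → permitted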